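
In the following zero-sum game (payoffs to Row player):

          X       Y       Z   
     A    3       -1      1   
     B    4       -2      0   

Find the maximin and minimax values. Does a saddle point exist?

Maximin = -1, Minimax = -1, Saddle: True

Work:
Row minimums: [-1, -2] → maximin = -1
Column maximums: [4, -1, 1] → minimax = -1
Saddle point exists! Game value = -1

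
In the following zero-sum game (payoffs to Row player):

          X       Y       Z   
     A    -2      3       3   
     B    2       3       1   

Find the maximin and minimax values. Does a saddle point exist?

Maximin = 1, Minimax = 2, Saddle: False

Work:
Row minimums: [-2, 1] → maximin = 1
Column maximums: [2, 3, 3] → minimax = 2
No saddle point (maximin ≠ minimax). Mixed strategy needed.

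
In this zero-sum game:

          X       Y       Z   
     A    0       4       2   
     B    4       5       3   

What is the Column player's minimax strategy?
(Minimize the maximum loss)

Column should play Z, value = 3

Work:
Column player minimizes Row's maximum payoff:
Column X: max payoff to Row = 4
Column Y: max payoff to Row = 5
Column Z: max payoff to Row = 3
Minimum is 3, achieved by column Z.
Minimax strategy: Z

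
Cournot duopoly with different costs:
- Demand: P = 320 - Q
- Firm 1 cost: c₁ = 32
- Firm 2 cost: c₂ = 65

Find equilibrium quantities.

q₁* = 107.0, q₂* = 74.0

Work:
Reaction: q₁ = (320 - 32 - q₂)/2
Reaction: q₂ = (320 - 65 - q₁)/2
Solve simultaneously:
q₁* = (320 - 2×32 + 65)/3 = 107.0
q₂* = (320 - 2×65 + 32)/3 = 74.0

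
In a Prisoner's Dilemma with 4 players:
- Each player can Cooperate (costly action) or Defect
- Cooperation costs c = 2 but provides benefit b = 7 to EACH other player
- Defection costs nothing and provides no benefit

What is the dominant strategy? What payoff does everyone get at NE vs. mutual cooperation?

Dominant: Defect; NE payoff = 0; Coop payoff = 19

Work:
Defect dominates (saves cost c = 2, benefit to others is external)
NE: All defect → everyone gets 0
If all cooperate: each receives (3)×7 - 2 = 19
Social dilemma: 19 > 0 but NE gives 0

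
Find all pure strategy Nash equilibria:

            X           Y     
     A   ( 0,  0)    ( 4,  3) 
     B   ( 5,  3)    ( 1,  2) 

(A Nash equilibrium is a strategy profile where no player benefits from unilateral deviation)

Nash equilibrium: (A, Y), (B, X)

Work:
Best responses:
  P1 vs X: payoffs [0, 5] → best response B (payoff 5)
  P1 vs Y: payoffs [4, 1] → best response A (payoff 4)
  P2 vs A: payoffs [0, 3] → best response Y (payoff 3)
  P2 vs B: payoffs [3, 2] → best response X (payoff 3)
Mutual best responses: (A,Y), (B,X) → Nash equilibria.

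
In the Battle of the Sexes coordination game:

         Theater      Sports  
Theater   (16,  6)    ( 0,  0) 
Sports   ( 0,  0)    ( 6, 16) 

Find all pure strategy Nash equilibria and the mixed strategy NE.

Pure NE: (Theater, Theater) and (Sports, Sports); Mixed NE: p = 0.7273, q = 0.2727

Work:
Check pure NE:
(Theater, Theater): (16, 6) - no unilateral deviation beneficial
(Sports, Sports): (6, 16) - no unilateral deviation beneficial
Mixed NE: P1 plays Theater with p = 0.7273, P2 plays Theater with q = 0.2727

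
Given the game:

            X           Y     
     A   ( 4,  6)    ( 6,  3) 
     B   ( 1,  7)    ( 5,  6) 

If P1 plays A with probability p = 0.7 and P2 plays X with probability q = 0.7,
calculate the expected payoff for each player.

E[P1] = 3.88, E[P2] = 5.58

Work:
E[P1] = p·q·π₁(A,X) + p·(1-q)·π₁(A,Y) + (1-p)·q·π₁(B,X) + (1-p)·(1-q)·π₁(B,Y)
= 0.7·0.7·4 + 0.7·0.3·6 + 0.3·0.7·1 + 0.3·0.3·5
= 3.88

E[P2] = 5.58 (similar calculation)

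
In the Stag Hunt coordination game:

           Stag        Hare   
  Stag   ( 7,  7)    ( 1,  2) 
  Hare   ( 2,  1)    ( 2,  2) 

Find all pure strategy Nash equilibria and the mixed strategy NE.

Pure NE: (Stag, Stag) and (Hare, Hare); Mixed NE: p = 0.1667, q = 0.1667

Work:
Check pure NE:
(Stag, Stag): (7, 7) - no unilateral deviation beneficial
(Hare, Hare): (2, 2) - no unilateral deviation beneficial
Mixed NE: P1 plays Stag with p = 0.1667, P2 plays Stag with q = 0.1667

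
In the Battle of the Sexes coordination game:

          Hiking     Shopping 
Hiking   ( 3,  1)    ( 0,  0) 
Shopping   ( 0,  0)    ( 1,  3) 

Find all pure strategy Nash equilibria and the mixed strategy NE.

Pure NE: (Hiking, Hiking) and (Shopping, Shopping); Mixed NE: p = 0.75, q = 0.25

Work:
Check pure NE:
(Hiking, Hiking): (3, 1) - no unilateral deviation beneficial
(Shopping, Shopping): (1, 3) - no unilateral deviation beneficial
Mixed NE: P1 plays Hiking with p = 0.75, P2 plays Hiking with q = 0.25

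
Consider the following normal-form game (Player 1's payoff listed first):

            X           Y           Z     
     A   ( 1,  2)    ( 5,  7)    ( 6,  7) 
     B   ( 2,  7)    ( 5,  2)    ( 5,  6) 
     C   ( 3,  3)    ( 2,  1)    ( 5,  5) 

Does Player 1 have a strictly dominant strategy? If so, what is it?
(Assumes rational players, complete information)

No strictly dominant strategy exists for Player 1

Work:
A strategy strictly dominates another if it gives a strictly higher payoff against every opponent action. Compare each pair of P1's strategies column-by-column:
  A vs B: [1 vs 2, 5 vs 5, 6 vs 5] → A does not strictly dominate B (column X: 1 ≤ 2)
  A vs C: [1 vs 3, 5 vs 2, 6 vs 5] → A does not strictly dominate C (column X: 1 ≤ 3)
  B vs A: [2 vs 1, 5 vs 5, 5 vs 6] → B does not strictly dominate A (column Y: 5 ≤ 5)
  B vs C: [2 vs 3, 5 vs 2, 5 vs 5] → B does not strictly dominate C (column X: 2 ≤ 3)
  C vs A: [3 vs 1, 2 vs 5, 5 vs 6] → C does not strictly dominate A (column Y: 2 ≤ 5)
  C vs B: [3 vs 2, 2 vs 5, 5 vs 5] → C does not strictly dominate B (column Y: 2 ≤ 5)
No single strategy strictly dominates all others → no strictly dominant strategy.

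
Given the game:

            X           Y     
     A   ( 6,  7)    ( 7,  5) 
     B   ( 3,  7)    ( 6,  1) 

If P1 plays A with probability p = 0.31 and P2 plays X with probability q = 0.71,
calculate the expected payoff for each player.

E[P1] = 4.6202, E[P2] = 5.6196

Work:
E[P1] = p·q·π₁(A,X) + p·(1-q)·π₁(A,Y) + (1-p)·q·π₁(B,X) + (1-p)·(1-q)·π₁(B,Y)
= 0.31·0.71·6 + 0.31·0.29·7 + 0.69·0.71·3 + 0.69·0.29·6
= 4.6202

E[P2] = 5.6196 (similar calculation)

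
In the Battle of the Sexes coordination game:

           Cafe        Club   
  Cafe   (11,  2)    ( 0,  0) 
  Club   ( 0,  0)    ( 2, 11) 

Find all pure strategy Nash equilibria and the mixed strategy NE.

Pure NE: (Cafe, Cafe) and (Club, Club); Mixed NE: p = 0.8462, q = 0.1538

Work:
Check pure NE:
(Cafe, Cafe): (11, 2) - no unilateral deviation beneficial
(Club, Club): (2, 11) - no unilateral deviation beneficial
Mixed NE: P1 plays Cafe with p = 0.8462, P2 plays Cafe with q = 0.1538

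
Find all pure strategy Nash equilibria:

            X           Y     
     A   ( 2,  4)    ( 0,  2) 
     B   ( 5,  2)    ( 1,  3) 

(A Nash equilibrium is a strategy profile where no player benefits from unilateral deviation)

Nash equilibrium: (B, Y)

Work:
Best responses:
  P1 vs X: payoffs [2, 5] → best response B (payoff 5)
  P1 vs Y: payoffs [0, 1] → best response B (payoff 1)
  P2 vs A: payoffs [4, 2] → best response X (payoff 4)
  P2 vs B: payoffs [2, 3] → best response Y (payoff 3)
Mutual best responses: (B,Y) → Nash equilibria.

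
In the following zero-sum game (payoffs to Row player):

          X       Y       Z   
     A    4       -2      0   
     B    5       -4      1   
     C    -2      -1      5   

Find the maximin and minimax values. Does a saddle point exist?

Maximin = -2, Minimax = -1, Saddle: False

Work:
Row minimums: [-2, -4, -2] → maximin = -2
Column maximums: [5, -1, 5] → minimax = -1
No saddle point (maximin ≠ minimax). Mixed strategy needed.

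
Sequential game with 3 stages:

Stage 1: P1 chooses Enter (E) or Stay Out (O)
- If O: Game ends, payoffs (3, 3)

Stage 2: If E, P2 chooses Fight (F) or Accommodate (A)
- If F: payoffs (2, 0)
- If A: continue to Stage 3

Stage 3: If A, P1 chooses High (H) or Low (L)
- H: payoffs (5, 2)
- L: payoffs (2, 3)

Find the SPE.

SPE: (E, A, H); Outcome (5, 2)

Work:
Stage 3: P1 chooses H (5 vs 2)
Stage 2: P2: F->0, A->2 (anticipating H). Choose A
Stage 1: P1: O->3, E->5 (anticipating A, H). Choose E
SPE path: E -> A -> H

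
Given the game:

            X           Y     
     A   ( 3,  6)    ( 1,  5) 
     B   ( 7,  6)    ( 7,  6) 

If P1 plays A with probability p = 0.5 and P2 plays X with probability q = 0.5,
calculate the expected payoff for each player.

E[P1] = 4.5, E[P2] = 5.75

Work:
E[P1] = p·q·π₁(A,X) + p·(1-q)·π₁(A,Y) + (1-p)·q·π₁(B,X) + (1-p)·(1-q)·π₁(B,Y)
= 0.5·0.5·3 + 0.5·0.5·1 + 0.5·0.5·7 + 0.5·0.5·7
= 4.5

E[P2] = 5.75 (similar calculation)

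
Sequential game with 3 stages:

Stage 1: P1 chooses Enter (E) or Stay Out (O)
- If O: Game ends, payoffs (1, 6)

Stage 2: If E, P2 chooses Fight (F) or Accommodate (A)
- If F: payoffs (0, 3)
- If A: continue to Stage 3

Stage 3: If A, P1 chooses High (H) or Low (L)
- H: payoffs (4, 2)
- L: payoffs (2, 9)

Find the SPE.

SPE: (O, F, H); Outcome (1, 6)

Work:
Stage 3: P1 chooses H (4 vs 2)
Stage 2: P2: F->3, A->2 (anticipating H). Choose F
Stage 1: P1: O->1, E->0 (anticipating F, H). Choose O
SPE path: O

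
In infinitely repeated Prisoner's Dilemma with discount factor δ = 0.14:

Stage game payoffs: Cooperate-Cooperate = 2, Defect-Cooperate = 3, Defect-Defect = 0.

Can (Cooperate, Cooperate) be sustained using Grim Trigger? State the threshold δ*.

δ* = 0.3333; since δ = 0.14 < 0.3333, cooperation cannot be sustained

Work:
For Grim Trigger:
Cooperate forever: 2/(1-δ)
Defect then punished: 3 + 0·δ/(1-δ)
Need: 2/(1-δ) ≥ 3 + 0·δ/(1-δ)
Solving: δ ≥ (T-R)/(T-P) = (3-2)/(3-0) = 0.3333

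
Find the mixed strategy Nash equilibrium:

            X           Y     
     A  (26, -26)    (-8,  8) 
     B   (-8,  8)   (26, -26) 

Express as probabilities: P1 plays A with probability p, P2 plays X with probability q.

p = 0.5, q = 0.5

Work:
Find probabilities that make opponent indifferent:
P2 chooses q to make P1 indifferent between A and B
P1 chooses p to make P2 indifferent between X and Y
Mixed NE: P1 plays (A: 0.5, B: 0.5), P2 plays (X: 0.5, Y: 0.5)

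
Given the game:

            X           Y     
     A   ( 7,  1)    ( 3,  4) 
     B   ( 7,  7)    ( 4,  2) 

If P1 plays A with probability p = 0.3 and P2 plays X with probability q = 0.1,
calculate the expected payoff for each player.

E[P1] = 4.03, E[P2] = 2.86

Work:
E[P1] = p·q·π₁(A,X) + p·(1-q)·π₁(A,Y) + (1-p)·q·π₁(B,X) + (1-p)·(1-q)·π₁(B,Y)
= 0.3·0.1·7 + 0.3·0.9·3 + 0.7·0.1·7 + 0.7·0.9·4
= 4.03

E[P2] = 2.86 (similar calculation)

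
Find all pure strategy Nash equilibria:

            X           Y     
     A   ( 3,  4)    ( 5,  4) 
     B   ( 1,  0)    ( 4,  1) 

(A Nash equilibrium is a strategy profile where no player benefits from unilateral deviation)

Nash equilibrium: (A, X), (A, Y)

Work:
Best responses:
  P1 vs X: payoffs [3, 1] → best response A (payoff 3)
  P1 vs Y: payoffs [5, 4] → best response A (payoff 5)
  P2 vs A: payoffs [4, 4] → best response X/Y (payoff 4)
  P2 vs B: payoffs [0, 1] → best response Y (payoff 1)
Mutual best responses: (A,X), (A,Y) → Nash equilibria.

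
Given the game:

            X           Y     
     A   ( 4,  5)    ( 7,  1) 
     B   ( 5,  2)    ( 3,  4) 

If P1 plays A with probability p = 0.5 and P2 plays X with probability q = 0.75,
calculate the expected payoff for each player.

E[P1] = 4.625, E[P2] = 3.25

Work:
E[P1] = p·q·π₁(A,X) + p·(1-q)·π₁(A,Y) + (1-p)·q·π₁(B,X) + (1-p)·(1-q)·π₁(B,Y)
= 0.5·0.75·4 + 0.5·0.25·7 + 0.5·0.75·5 + 0.5·0.25·3
= 4.625

E[P2] = 3.25 (similar calculation)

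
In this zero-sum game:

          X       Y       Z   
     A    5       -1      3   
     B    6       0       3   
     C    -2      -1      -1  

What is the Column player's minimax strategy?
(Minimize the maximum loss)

Column should play Y, value = 0

Work:
Column player minimizes Row's maximum payoff:
Column X: max payoff to Row = 6
Column Y: max payoff to Row = 0
Column Z: max payoff to Row = 3
Minimum is 0, achieved by column Y.
Minimax strategy: Y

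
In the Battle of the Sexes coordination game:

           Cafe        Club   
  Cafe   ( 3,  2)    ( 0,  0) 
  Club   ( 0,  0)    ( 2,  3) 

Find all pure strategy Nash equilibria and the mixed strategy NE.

Pure NE: (Cafe, Cafe) and (Club, Club); Mixed NE: p = 0.6, q = 0.4

Work:
Check pure NE:
(Cafe, Cafe): (3, 2) - no unilateral deviation beneficial
(Club, Club): (2, 3) - no unilateral deviation beneficial
Mixed NE: P1 plays Cafe with p = 0.6, P2 plays Cafe with q = 0.4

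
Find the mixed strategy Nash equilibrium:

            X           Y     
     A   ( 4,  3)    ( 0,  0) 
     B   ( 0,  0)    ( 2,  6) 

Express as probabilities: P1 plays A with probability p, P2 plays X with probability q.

p = 0.6667, q = 0.3333

Work:
Find probabilities that make opponent indifferent:
P2 chooses q to make P1 indifferent between A and B
P1 chooses p to make P2 indifferent between X and Y
Mixed NE: P1 plays (A: 0.6667, B: 0.3333), P2 plays (X: 0.3333, Y: 0.6667)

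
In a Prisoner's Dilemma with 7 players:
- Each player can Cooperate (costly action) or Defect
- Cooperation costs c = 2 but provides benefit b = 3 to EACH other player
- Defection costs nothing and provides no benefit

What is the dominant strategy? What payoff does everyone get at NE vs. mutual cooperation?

Dominant: Defect; NE payoff = 0; Coop payoff = 16

Work:
Defect dominates (saves cost c = 2, benefit to others is external)
NE: All defect → everyone gets 0
If all cooperate: each receives (6)×3 - 2 = 16
Social dilemma: 16 > 0 but NE gives 0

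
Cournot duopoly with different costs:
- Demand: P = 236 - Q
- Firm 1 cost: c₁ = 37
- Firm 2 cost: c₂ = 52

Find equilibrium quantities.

q₁* = 71.33, q₂* = 56.33

Work:
Reaction: q₁ = (236 - 37 - q₂)/2
Reaction: q₂ = (236 - 52 - q₁)/2
Solve simultaneously:
q₁* = (236 - 2×37 + 52)/3 = 71.33
q₂* = (236 - 2×52 + 37)/3 = 56.33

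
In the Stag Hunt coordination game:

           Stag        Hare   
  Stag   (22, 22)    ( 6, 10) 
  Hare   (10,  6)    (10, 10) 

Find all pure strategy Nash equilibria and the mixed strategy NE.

Pure NE: (Stag, Stag) and (Hare, Hare); Mixed NE: p = 0.25, q = 0.25

Work:
Check pure NE:
(Stag, Stag): (22, 22) - no unilateral deviation beneficial
(Hare, Hare): (10, 10) - no unilateral deviation beneficial
Mixed NE: P1 plays Stag with p = 0.25, P2 plays Stag with q = 0.25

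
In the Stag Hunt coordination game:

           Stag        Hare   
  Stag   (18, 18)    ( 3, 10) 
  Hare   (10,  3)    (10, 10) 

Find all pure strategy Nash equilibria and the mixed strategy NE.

Pure NE: (Stag, Stag) and (Hare, Hare); Mixed NE: p = 0.4667, q = 0.4667

Work:
Check pure NE:
(Stag, Stag): (18, 18) - no unilateral deviation beneficial
(Hare, Hare): (10, 10) - no unilateral deviation beneficial
Mixed NE: P1 plays Stag with p = 0.4667, P2 plays Stag with q = 0.4667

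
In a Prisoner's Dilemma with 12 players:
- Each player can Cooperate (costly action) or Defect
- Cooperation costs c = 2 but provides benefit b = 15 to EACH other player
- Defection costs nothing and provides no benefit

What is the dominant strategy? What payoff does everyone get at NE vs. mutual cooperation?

Dominant: Defect; NE payoff = 0; Coop payoff = 163

Work:
Defect dominates (saves cost c = 2, benefit to others is external)
NE: All defect → everyone gets 0
If all cooperate: each receives (11)×15 - 2 = 163
Social dilemma: 163 > 0 but NE gives 0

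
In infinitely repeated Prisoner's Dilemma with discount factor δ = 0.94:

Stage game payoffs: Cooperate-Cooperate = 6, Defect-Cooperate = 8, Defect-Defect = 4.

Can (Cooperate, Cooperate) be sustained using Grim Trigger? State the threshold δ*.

δ* = 0.5; since δ = 0.94 ≥ 0.5, cooperation can be sustained

Work:
For Grim Trigger:
Cooperate forever: 6/(1-δ)
Defect then punished: 8 + 4·δ/(1-δ)
Need: 6/(1-δ) ≥ 8 + 4·δ/(1-δ)
Solving: δ ≥ (T-R)/(T-P) = (8-6)/(8-4) = 0.5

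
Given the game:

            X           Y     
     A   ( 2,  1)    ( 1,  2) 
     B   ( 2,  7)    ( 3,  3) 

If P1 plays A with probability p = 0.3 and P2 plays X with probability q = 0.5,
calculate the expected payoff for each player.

E[P1] = 2.2, E[P2] = 3.95

Work:
E[P1] = p·q·π₁(A,X) + p·(1-q)·π₁(A,Y) + (1-p)·q·π₁(B,X) + (1-p)·(1-q)·π₁(B,Y)
= 0.3·0.5·2 + 0.3·0.5·1 + 0.7·0.5·2 + 0.7·0.5·3
= 2.2

E[P2] = 3.95 (similar calculation)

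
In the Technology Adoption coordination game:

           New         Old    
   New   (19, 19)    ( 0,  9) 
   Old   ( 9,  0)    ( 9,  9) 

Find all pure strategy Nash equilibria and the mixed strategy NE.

Pure NE: (New, New) and (Old, Old); Mixed NE: p = 0.4737, q = 0.4737

Work:
Check pure NE:
(New, New): (19, 19) - no unilateral deviation beneficial
(Old, Old): (9, 9) - no unilateral deviation beneficial
Mixed NE: P1 plays New with p = 0.4737, P2 plays New with q = 0.4737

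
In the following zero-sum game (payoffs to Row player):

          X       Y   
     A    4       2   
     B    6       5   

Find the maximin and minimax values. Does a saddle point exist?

Maximin = 5, Minimax = 5, Saddle: True

Work:
Row minimums: [2, 5] → maximin = 5
Column maximums: [6, 5] → minimax = 5
Saddle point exists! Game value = 5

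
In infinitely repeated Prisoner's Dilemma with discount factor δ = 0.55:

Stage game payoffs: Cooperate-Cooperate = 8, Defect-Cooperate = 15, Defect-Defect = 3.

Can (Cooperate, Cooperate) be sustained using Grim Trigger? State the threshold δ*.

δ* = 0.5833; since δ = 0.55 < 0.5833, cooperation cannot be sustained

Work:
For Grim Trigger:
Cooperate forever: 8/(1-δ)
Defect then punished: 15 + 3·δ/(1-δ)
Need: 8/(1-δ) ≥ 15 + 3·δ/(1-δ)
Solving: δ ≥ (T-R)/(T-P) = (15-8)/(15-3) = 0.5833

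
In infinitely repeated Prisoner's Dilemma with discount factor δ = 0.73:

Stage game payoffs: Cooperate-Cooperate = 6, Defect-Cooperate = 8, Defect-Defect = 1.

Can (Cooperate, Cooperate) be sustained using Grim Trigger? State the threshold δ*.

δ* = 0.2857; since δ = 0.73 ≥ 0.2857, cooperation can be sustained

Work:
For Grim Trigger:
Cooperate forever: 6/(1-δ)
Defect then punished: 8 + 1·δ/(1-δ)
Need: 6/(1-δ) ≥ 8 + 1·δ/(1-δ)
Solving: δ ≥ (T-R)/(T-P) = (8-6)/(8-1) = 0.2857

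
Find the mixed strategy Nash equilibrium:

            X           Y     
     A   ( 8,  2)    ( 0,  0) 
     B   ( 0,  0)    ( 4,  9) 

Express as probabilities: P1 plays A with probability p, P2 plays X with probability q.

p = 0.8182, q = 0.3333

Work:
Find probabilities that make opponent indifferent:
P2 chooses q to make P1 indifferent between A and B
P1 chooses p to make P2 indifferent between X and Y
Mixed NE: P1 plays (A: 0.8182, B: 0.1818), P2 plays (X: 0.3333, Y: 0.6667)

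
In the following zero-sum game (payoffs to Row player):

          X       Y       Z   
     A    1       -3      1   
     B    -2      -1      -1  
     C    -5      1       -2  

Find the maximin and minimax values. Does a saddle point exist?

Maximin = -2, Minimax = 1, Saddle: False

Work:
Row minimums: [-3, -2, -5] → maximin = -2
Column maximums: [1, 1, 1] → minimax = 1
No saddle point (maximin ≠ minimax). Mixed strategy needed.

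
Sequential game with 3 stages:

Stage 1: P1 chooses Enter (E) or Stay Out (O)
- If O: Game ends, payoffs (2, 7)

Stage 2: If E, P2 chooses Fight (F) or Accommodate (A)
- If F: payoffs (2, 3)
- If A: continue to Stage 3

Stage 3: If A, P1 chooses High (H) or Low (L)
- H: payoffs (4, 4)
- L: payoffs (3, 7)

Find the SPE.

SPE: (E, A, H); Outcome (4, 4)

Work:
Stage 3: P1 chooses H (4 vs 3)
Stage 2: P2: F->3, A->4 (anticipating H). Choose A
Stage 1: P1: O->2, E->4 (anticipating A, H). Choose E
SPE path: E -> A -> H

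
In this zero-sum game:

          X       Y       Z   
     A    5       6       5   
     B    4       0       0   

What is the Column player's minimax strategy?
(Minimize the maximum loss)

Column should play X or Z (all achieve the minimum), value = 5

Work:
Column player minimizes Row's maximum payoff:
Column X: max payoff to Row = 5
Column Y: max payoff to Row = 6
Column Z: max payoff to Row = 5
Minimum is 5, achieved by columns X, Z (tied).
Each of X or Z is a minimax strategy.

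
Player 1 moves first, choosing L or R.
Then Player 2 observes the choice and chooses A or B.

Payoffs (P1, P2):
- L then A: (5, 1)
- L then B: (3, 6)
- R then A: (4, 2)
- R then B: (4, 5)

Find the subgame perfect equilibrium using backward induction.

P1 plays R, P2 plays B after L and B after R; Payoff (4, 5)

Work:
Backward induction:
After L: P2 chooses B → P1 gets 3
After R: P2 chooses B → P1 gets 4
P1 chooses R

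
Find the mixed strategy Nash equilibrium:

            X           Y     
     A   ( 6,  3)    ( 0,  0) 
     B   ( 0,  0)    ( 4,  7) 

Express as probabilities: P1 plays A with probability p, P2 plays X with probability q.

p = 0.7, q = 0.4

Work:
Find probabilities that make opponent indifferent:
P2 chooses q to make P1 indifferent between A and B
P1 chooses p to make P2 indifferent between X and Y
Mixed NE: P1 plays (A: 0.7, B: 0.3), P2 plays (X: 0.4, Y: 0.6)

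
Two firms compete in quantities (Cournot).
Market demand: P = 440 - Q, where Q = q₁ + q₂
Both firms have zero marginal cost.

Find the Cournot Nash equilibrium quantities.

q₁* = q₂* = 146.67; P* = 146.67

Work:
Profit: π_i = P·q_i = (a - q_i - q_j)·q_i
FOC: ∂π_i/∂q_i = a - 2q_i - q_j = 0
Reaction function: q_i = (440 - q_j)/2
Symmetry: q* = 440/3 = 146.67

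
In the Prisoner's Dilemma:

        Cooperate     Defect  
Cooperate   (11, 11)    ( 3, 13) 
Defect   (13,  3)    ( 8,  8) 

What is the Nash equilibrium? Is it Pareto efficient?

(Defect, Defect) is NE; not Pareto efficient

Work:
Defect dominates Cooperate for both players:
If P2 cooperates: Defect (13) > Cooperate (11)
If P2 defects: Defect (8) > Cooperate (3)
NE: (Defect, Defect) with payoff (8, 8)
But (Cooperate, Cooperate) = (11, 11) Pareto dominates (8, 8)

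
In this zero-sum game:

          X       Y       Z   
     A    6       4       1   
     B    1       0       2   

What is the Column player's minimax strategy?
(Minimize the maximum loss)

Column should play Z, value = 2

Work:
Column player minimizes Row's maximum payoff:
Column X: max payoff to Row = 6
Column Y: max payoff to Row = 4
Column Z: max payoff to Row = 2
Minimum is 2, achieved by column Z.
Minimax strategy: Z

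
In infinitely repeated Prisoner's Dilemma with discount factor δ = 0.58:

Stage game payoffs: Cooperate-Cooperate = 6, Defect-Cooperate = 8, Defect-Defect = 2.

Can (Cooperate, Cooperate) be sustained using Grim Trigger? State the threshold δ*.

δ* = 0.3333; since δ = 0.58 ≥ 0.3333, cooperation can be sustained

Work:
For Grim Trigger:
Cooperate forever: 6/(1-δ)
Defect then punished: 8 + 2·δ/(1-δ)
Need: 6/(1-δ) ≥ 8 + 2·δ/(1-δ)
Solving: δ ≥ (T-R)/(T-P) = (8-6)/(8-2) = 0.3333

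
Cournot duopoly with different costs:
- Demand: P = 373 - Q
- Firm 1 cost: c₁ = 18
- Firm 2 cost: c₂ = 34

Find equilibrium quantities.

q₁* = 123.67, q₂* = 107.67

Work:
Reaction: q₁ = (373 - 18 - q₂)/2
Reaction: q₂ = (373 - 34 - q₁)/2
Solve simultaneously:
q₁* = (373 - 2×18 + 34)/3 = 123.67
q₂* = (373 - 2×34 + 18)/3 = 107.67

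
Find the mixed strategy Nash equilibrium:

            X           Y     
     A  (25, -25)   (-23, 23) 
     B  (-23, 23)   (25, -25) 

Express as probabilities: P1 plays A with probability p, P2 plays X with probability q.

p = 0.5, q = 0.5

Work:
Find probabilities that make opponent indifferent:
P2 chooses q to make P1 indifferent between A and B
P1 chooses p to make P2 indifferent between X and Y
Mixed NE: P1 plays (A: 0.5, B: 0.5), P2 plays (X: 0.5, Y: 0.5)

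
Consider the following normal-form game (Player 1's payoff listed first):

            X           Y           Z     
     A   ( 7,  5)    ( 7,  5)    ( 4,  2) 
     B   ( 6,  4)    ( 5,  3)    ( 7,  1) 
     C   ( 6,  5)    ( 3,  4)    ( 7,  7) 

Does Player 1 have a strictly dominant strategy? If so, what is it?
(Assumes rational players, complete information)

No strictly dominant strategy exists for Player 1

Work:
A strategy strictly dominates another if it gives a strictly higher payoff against every opponent action. Compare each pair of P1's strategies column-by-column:
  A vs B: [7 vs 6, 7 vs 5, 4 vs 7] → A does not strictly dominate B (column Z: 4 ≤ 7)
  A vs C: [7 vs 6, 7 vs 3, 4 vs 7] → A does not strictly dominate C (column Z: 4 ≤ 7)
  B vs A: [6 vs 7, 5 vs 7, 7 vs 4] → B does not strictly dominate A (column X: 6 ≤ 7)
  B vs C: [6 vs 6, 5 vs 3, 7 vs 7] → B does not strictly dominate C (column X: 6 ≤ 6)
  C vs A: [6 vs 7, 3 vs 7, 7 vs 4] → C does not strictly dominate A (column X: 6 ≤ 7)
  C vs B: [6 vs 6, 3 vs 5, 7 vs 7] → C does not strictly dominate B (column X: 6 ≤ 6)
No single strategy strictly dominates all others → no strictly dominant strategy.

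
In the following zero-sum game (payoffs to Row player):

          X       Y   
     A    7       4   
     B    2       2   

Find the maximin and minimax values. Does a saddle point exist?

Maximin = 4, Minimax = 4, Saddle: True

Work:
Row minimums: [4, 2] → maximin = 4
Column maximums: [7, 4] → minimax = 4
Saddle point exists! Game value = 4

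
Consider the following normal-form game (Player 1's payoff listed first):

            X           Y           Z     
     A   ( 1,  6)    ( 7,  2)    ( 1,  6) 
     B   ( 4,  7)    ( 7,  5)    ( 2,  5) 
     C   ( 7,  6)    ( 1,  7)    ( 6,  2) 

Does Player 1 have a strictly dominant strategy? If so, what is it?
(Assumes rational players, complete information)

No strictly dominant strategy exists for Player 1

Work:
A strategy strictly dominates another if it gives a strictly higher payoff against every opponent action. Compare each pair of P1's strategies column-by-column:
  A vs B: [1 vs 4, 7 vs 7, 1 vs 2] → A does not strictly dominate B (column X: 1 ≤ 4)
  A vs C: [1 vs 7, 7 vs 1, 1 vs 6] → A does not strictly dominate C (column X: 1 ≤ 7)
  B vs A: [4 vs 1, 7 vs 7, 2 vs 1] → B does not strictly dominate A (column Y: 7 ≤ 7)
  B vs C: [4 vs 7, 7 vs 1, 2 vs 6] → B does not strictly dominate C (column X: 4 ≤ 7)
  C vs A: [7 vs 1, 1 vs 7, 6 vs 1] → C does not strictly dominate A (column Y: 1 ≤ 7)
  C vs B: [7 vs 4, 1 vs 7, 6 vs 2] → C does not strictly dominate B (column Y: 1 ≤ 7)
No single strategy strictly dominates all others → no strictly dominant strategy.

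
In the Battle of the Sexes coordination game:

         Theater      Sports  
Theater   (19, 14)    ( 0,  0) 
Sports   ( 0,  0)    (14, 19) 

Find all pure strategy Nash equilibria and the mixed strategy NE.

Pure NE: (Theater, Theater) and (Sports, Sports); Mixed NE: p = 0.5758, q = 0.4242

Work:
Check pure NE:
(Theater, Theater): (19, 14) - no unilateral deviation beneficial
(Sports, Sports): (14, 19) - no unilateral deviation beneficial
Mixed NE: P1 plays Theater with p = 0.5758, P2 plays Theater with q = 0.4242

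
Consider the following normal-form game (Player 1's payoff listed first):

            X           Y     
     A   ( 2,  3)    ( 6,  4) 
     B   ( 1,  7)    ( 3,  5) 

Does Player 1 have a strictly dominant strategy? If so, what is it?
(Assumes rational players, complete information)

Yes, Player 1's strictly dominant strategy is A

Work:
A strategy strictly dominates another if it gives a strictly higher payoff against every opponent action. Compare each pair of P1's strategies column-by-column:
  A vs B: [2 vs 1, 6 vs 3] → A strictly dominates B
  B vs A: [1 vs 2, 3 vs 6] → B does not strictly dominate A (column X: 1 ≤ 2)
A strictly dominates every other strategy → strictly dominant.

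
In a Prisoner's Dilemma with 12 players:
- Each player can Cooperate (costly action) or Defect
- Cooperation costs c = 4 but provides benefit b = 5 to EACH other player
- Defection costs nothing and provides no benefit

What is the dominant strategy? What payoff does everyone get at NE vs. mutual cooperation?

Dominant: Defect; NE payoff = 0; Coop payoff = 51

Work:
Defect dominates (saves cost c = 4, benefit to others is external)
NE: All defect → everyone gets 0
If all cooperate: each receives (11)×5 - 4 = 51
Social dilemma: 51 > 0 but NE gives 0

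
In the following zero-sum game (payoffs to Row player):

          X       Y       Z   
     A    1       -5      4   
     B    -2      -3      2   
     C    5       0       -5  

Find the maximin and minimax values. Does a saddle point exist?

Maximin = -3, Minimax = 0, Saddle: False

Work:
Row minimums: [-5, -3, -5] → maximin = -3
Column maximums: [5, 0, 4] → minimax = 0
No saddle point (maximin ≠ minimax). Mixed strategy needed.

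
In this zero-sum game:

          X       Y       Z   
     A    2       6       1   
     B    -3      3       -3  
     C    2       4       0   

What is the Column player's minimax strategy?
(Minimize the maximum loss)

Column should play Z, value = 1

Work:
Column player minimizes Row's maximum payoff:
Column X: max payoff to Row = 2
Column Y: max payoff to Row = 6
Column Z: max payoff to Row = 1
Minimum is 1, achieved by column Z.
Minimax strategy: Z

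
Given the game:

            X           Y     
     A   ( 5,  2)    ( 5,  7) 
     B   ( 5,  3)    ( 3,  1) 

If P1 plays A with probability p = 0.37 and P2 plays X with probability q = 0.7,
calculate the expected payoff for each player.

E[P1] = 4.622, E[P2] = 2.807

Work:
E[P1] = p·q·π₁(A,X) + p·(1-q)·π₁(A,Y) + (1-p)·q·π₁(B,X) + (1-p)·(1-q)·π₁(B,Y)
= 0.37·0.7·5 + 0.37·0.3·5 + 0.63·0.7·5 + 0.63·0.3·3
= 4.622

E[P2] = 2.807 (similar calculation)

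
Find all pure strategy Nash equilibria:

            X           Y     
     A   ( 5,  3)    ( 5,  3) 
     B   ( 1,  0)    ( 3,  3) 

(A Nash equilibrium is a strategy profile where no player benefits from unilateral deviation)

Nash equilibrium: (A, X), (A, Y)

Work:
Best responses:
  P1 vs X: payoffs [5, 1] → best response A (payoff 5)
  P1 vs Y: payoffs [5, 3] → best response A (payoff 5)
  P2 vs A: payoffs [3, 3] → best response X/Y (payoff 3)
  P2 vs B: payoffs [0, 3] → best response Y (payoff 3)
Mutual best responses: (A,X), (A,Y) → Nash equilibria.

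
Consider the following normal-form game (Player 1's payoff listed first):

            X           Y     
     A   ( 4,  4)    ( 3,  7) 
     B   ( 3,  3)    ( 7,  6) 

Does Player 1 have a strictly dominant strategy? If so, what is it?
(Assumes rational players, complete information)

No strictly dominant strategy exists for Player 1

Work:
A strategy strictly dominates another if it gives a strictly higher payoff against every opponent action. Compare each pair of P1's strategies column-by-column:
  A vs B: [4 vs 3, 3 vs 7] → A does not strictly dominate B (column Y: 3 ≤ 7)
  B vs A: [3 vs 4, 7 vs 3] → B does not strictly dominate A (column X: 3 ≤ 4)
No single strategy strictly dominates all others → no strictly dominant strategy.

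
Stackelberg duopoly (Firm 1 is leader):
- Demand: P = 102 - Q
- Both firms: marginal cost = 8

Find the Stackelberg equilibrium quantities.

q₁* (leader) = 47.0, q₂* (follower) = 23.5

Work:
Follower's reaction: q₂ = (a - c - q₁)/2
Leader substitutes: π₁ = q₁·(a - q₁ - (a-c-q₁)/2 - c)
FOC: q₁* = (102 - 8)/2 = 47.00
Then: q₂* = (102 - 8 - 47.0)/2 = 23.50
Leader has first-mover advantage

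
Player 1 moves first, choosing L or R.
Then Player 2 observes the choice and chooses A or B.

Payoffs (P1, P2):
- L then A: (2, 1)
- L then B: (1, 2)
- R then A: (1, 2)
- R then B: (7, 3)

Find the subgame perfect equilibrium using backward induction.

P1 plays R, P2 plays B after L and B after R; Payoff (7, 3)

Work:
Backward induction:
After L: P2 chooses B → P1 gets 1
After R: P2 chooses B → P1 gets 7
P1 chooses R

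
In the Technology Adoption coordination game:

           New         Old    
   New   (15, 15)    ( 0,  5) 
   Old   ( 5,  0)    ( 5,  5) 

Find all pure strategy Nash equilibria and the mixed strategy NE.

Pure NE: (New, New) and (Old, Old); Mixed NE: p = 0.3333, q = 0.3333

Work:
Check pure NE:
(New, New): (15, 15) - no unilateral deviation beneficial
(Old, Old): (5, 5) - no unilateral deviation beneficial
Mixed NE: P1 plays New with p = 0.3333, P2 plays New with q = 0.3333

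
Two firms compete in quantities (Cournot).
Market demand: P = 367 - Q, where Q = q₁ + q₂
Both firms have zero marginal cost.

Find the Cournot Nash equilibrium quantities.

q₁* = q₂* = 122.33; P* = 122.33

Work:
Profit: π_i = P·q_i = (a - q_i - q_j)·q_i
FOC: ∂π_i/∂q_i = a - 2q_i - q_j = 0
Reaction function: q_i = (367 - q_j)/2
Symmetry: q* = 367/3 = 122.33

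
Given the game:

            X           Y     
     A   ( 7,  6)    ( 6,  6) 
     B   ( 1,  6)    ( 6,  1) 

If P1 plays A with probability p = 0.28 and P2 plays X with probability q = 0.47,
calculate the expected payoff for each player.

E[P1] = 4.4396, E[P2] = 4.092

Work:
E[P1] = p·q·π₁(A,X) + p·(1-q)·π₁(A,Y) + (1-p)·q·π₁(B,X) + (1-p)·(1-q)·π₁(B,Y)
= 0.28·0.47·7 + 0.28·0.53·6 + 0.72·0.47·1 + 0.72·0.53·6
= 4.4396

E[P2] = 4.092 (similar calculation)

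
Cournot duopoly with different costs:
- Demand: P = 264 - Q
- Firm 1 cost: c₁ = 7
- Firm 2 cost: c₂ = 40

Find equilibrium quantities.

q₁* = 96.67, q₂* = 63.67

Work:
Reaction: q₁ = (264 - 7 - q₂)/2
Reaction: q₂ = (264 - 40 - q₁)/2
Solve simultaneously:
q₁* = (264 - 2×7 + 40)/3 = 96.67
q₂* = (264 - 2×40 + 7)/3 = 63.67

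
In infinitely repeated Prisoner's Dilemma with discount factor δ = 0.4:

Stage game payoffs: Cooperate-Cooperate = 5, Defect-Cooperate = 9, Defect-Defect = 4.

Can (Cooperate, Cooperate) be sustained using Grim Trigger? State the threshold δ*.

δ* = 0.8; since δ = 0.4 < 0.8, cooperation cannot be sustained

Work:
For Grim Trigger:
Cooperate forever: 5/(1-δ)
Defect then punished: 9 + 4·δ/(1-δ)
Need: 5/(1-δ) ≥ 9 + 4·δ/(1-δ)
Solving: δ ≥ (T-R)/(T-P) = (9-5)/(9-4) = 0.8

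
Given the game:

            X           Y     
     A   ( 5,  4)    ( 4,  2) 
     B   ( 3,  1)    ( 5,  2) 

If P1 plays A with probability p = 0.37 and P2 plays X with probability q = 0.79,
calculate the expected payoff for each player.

E[P1] = 3.9269, E[P2] = 2.0869

Work:
E[P1] = p·q·π₁(A,X) + p·(1-q)·π₁(A,Y) + (1-p)·q·π₁(B,X) + (1-p)·(1-q)·π₁(B,Y)
= 0.37·0.79·5 + 0.37·0.21·4 + 0.63·0.79·3 + 0.63·0.21·5
= 3.9269

E[P2] = 2.0869 (similar calculation)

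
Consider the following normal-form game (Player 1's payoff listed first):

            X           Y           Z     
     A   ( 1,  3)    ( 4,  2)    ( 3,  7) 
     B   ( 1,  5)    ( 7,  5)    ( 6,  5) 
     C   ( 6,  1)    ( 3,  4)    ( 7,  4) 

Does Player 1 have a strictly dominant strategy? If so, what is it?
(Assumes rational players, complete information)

No strictly dominant strategy exists for Player 1

Work:
A strategy strictly dominates another if it gives a strictly higher payoff against every opponent action. Compare each pair of P1's strategies column-by-column:
  A vs B: [1 vs 1, 4 vs 7, 3 vs 6] → A does not strictly dominate B (column X: 1 ≤ 1)
  A vs C: [1 vs 6, 4 vs 3, 3 vs 7] → A does not strictly dominate C (column X: 1 ≤ 6)
  B vs A: [1 vs 1, 7 vs 4, 6 vs 3] → B does not strictly dominate A (column X: 1 ≤ 1)
  B vs C: [1 vs 6, 7 vs 3, 6 vs 7] → B does not strictly dominate C (column X: 1 ≤ 6)
  C vs A: [6 vs 1, 3 vs 4, 7 vs 3] → C does not strictly dominate A (column Y: 3 ≤ 4)
  C vs B: [6 vs 1, 3 vs 7, 7 vs 6] → C does not strictly dominate B (column Y: 3 ≤ 7)
No single strategy strictly dominates all others → no strictly dominant strategy.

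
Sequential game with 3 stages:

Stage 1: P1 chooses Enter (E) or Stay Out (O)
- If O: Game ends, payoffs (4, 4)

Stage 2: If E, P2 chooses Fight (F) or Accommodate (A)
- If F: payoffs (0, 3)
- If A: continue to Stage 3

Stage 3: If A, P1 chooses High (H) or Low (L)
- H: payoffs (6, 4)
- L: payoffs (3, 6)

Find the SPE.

SPE: (E, A, H); Outcome (6, 4)

Work:
Stage 3: P1 chooses H (6 vs 3)
Stage 2: P2: F->3, A->4 (anticipating H). Choose A
Stage 1: P1: O->4, E->6 (anticipating A, H). Choose E
SPE path: E -> A -> H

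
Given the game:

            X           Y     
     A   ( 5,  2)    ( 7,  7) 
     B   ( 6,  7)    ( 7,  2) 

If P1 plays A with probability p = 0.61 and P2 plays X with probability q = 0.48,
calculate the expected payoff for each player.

E[P1] = 6.2272, E[P2] = 4.522

Work:
E[P1] = p·q·π₁(A,X) + p·(1-q)·π₁(A,Y) + (1-p)·q·π₁(B,X) + (1-p)·(1-q)·π₁(B,Y)
= 0.61·0.48·5 + 0.61·0.52·7 + 0.39·0.48·6 + 0.39·0.52·7
= 6.2272

E[P2] = 4.522 (similar calculation)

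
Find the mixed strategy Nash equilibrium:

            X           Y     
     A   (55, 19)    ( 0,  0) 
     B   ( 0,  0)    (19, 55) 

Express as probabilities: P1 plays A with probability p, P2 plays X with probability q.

p = 0.7432, q = 0.2568

Work:
Find probabilities that make opponent indifferent:
P2 chooses q to make P1 indifferent between A and B
P1 chooses p to make P2 indifferent between X and Y
Mixed NE: P1 plays (A: 0.7432, B: 0.2568), P2 plays (X: 0.2568, Y: 0.7432)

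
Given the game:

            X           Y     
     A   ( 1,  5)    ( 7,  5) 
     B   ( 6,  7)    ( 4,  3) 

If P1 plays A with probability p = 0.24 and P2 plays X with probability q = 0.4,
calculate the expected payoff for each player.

E[P1] = 4.752, E[P2] = 4.696

Work:
E[P1] = p·q·π₁(A,X) + p·(1-q)·π₁(A,Y) + (1-p)·q·π₁(B,X) + (1-p)·(1-q)·π₁(B,Y)
= 0.24·0.4·1 + 0.24·0.6·7 + 0.76·0.4·6 + 0.76·0.6·4
= 4.752

E[P2] = 4.696 (similar calculation)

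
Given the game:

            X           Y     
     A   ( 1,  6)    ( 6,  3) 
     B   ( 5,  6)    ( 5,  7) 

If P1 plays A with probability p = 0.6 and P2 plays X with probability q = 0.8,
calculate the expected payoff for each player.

E[P1] = 3.2, E[P2] = 5.72

Work:
E[P1] = p·q·π₁(A,X) + p·(1-q)·π₁(A,Y) + (1-p)·q·π₁(B,X) + (1-p)·(1-q)·π₁(B,Y)
= 0.6·0.8·1 + 0.6·0.2·6 + 0.4·0.8·5 + 0.4·0.2·5
= 3.2

E[P2] = 5.72 (similar calculation)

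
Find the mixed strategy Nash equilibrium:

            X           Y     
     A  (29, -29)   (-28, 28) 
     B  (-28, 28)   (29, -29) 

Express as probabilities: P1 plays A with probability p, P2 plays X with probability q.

p = 0.5, q = 0.5

Work:
Find probabilities that make opponent indifferent:
P2 chooses q to make P1 indifferent between A and B
P1 chooses p to make P2 indifferent between X and Y
Mixed NE: P1 plays (A: 0.5, B: 0.5), P2 plays (X: 0.5, Y: 0.5)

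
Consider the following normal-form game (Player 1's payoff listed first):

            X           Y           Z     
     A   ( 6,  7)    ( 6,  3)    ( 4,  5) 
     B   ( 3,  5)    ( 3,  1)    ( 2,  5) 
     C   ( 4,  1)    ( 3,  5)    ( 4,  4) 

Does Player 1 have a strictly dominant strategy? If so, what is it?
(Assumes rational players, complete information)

No strictly dominant strategy exists for Player 1

Work:
A strategy strictly dominates another if it gives a strictly higher payoff against every opponent action. Compare each pair of P1's strategies column-by-column:
  A vs B: [6 vs 3, 6 vs 3, 4 vs 2] → A strictly dominates B
  A vs C: [6 vs 4, 6 vs 3, 4 vs 4] → A does not strictly dominate C (column Z: 4 ≤ 4)
  B vs A: [3 vs 6, 3 vs 6, 2 vs 4] → B does not strictly dominate A (column X: 3 ≤ 6)
  B vs C: [3 vs 4, 3 vs 3, 2 vs 4] → B does not strictly dominate C (column X: 3 ≤ 4)
  C vs A: [4 vs 6, 3 vs 6, 4 vs 4] → C does not strictly dominate A (column X: 4 ≤ 6)
  C vs B: [4 vs 3, 3 vs 3, 4 vs 2] → C does not strictly dominate B (column Y: 3 ≤ 3)
No single strategy strictly dominates all others → no strictly dominant strategy.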